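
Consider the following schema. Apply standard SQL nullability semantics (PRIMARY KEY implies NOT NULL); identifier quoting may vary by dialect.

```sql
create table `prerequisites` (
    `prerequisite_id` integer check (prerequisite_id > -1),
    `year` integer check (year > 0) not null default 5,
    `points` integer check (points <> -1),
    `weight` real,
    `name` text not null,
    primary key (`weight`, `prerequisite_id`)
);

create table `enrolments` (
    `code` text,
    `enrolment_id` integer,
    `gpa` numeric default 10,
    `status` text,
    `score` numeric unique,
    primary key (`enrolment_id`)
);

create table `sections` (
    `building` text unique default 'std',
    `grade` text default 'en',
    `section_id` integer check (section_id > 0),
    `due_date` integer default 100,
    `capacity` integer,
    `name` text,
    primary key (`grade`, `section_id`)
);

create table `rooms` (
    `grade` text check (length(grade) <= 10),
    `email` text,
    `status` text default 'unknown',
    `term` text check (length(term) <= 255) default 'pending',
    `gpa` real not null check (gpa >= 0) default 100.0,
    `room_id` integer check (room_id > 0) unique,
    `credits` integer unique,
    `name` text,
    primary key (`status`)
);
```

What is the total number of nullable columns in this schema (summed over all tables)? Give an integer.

15

prerequisites: 1 nullable (points — PK (weight, prerequisite_id) and explicit NOT NULL columns excluded).
enrolments: 4 nullable (code, gpa, status, score — PK (enrolment_id) and explicit NOT NULL columns excluded).
sections: 4 nullable (building, due_date, capacity, name — PK (grade, section_id) and explicit NOT NULL columns excluded).
rooms: 6 nullable (grade, email, term, room_id, credits, name — PK (status) and explicit NOT NULL columns excluded).
Total: 1 + 4 + 4 + 6 = 15.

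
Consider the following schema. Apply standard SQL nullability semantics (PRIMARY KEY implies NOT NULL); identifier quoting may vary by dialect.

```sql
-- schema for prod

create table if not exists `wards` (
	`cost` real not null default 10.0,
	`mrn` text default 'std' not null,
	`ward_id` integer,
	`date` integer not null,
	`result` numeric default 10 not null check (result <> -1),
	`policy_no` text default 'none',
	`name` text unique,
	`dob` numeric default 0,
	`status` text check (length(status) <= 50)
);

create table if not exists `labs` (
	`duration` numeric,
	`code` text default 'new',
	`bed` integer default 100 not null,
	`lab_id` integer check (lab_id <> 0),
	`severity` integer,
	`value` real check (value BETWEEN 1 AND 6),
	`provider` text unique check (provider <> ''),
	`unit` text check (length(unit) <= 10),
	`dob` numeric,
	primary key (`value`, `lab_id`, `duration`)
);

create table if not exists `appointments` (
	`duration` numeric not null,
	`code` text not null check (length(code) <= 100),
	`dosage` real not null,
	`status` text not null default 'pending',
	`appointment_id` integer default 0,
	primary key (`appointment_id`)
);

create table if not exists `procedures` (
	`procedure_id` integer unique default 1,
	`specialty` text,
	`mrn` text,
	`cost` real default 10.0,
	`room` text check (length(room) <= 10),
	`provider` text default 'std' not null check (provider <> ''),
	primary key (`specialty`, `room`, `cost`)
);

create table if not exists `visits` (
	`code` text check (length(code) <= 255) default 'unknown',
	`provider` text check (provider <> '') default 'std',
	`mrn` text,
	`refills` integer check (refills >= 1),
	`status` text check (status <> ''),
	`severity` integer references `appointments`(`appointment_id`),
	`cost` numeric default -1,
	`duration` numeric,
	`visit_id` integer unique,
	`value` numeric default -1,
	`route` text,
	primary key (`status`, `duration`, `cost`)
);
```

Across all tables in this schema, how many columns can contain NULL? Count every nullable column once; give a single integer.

20

wards: 5 nullable (ward_id, policy_no, name, dob, status — PK none and explicit NOT NULL columns excluded).
labs: 5 nullable (code, severity, provider, unit, dob — PK (value, lab_id, duration) and explicit NOT NULL columns excluded).
appointments: 0 nullable (none — PK (appointment_id) and explicit NOT NULL columns excluded).
procedures: 2 nullable (procedure_id, mrn — PK (specialty, room, cost) and explicit NOT NULL columns excluded).
visits: 8 nullable (code, provider, mrn, refills, severity, visit_id, value, route — PK (status, duration, cost) and explicit NOT NULL columns excluded).
Total: 5 + 5 + 0 + 2 + 8 = 20.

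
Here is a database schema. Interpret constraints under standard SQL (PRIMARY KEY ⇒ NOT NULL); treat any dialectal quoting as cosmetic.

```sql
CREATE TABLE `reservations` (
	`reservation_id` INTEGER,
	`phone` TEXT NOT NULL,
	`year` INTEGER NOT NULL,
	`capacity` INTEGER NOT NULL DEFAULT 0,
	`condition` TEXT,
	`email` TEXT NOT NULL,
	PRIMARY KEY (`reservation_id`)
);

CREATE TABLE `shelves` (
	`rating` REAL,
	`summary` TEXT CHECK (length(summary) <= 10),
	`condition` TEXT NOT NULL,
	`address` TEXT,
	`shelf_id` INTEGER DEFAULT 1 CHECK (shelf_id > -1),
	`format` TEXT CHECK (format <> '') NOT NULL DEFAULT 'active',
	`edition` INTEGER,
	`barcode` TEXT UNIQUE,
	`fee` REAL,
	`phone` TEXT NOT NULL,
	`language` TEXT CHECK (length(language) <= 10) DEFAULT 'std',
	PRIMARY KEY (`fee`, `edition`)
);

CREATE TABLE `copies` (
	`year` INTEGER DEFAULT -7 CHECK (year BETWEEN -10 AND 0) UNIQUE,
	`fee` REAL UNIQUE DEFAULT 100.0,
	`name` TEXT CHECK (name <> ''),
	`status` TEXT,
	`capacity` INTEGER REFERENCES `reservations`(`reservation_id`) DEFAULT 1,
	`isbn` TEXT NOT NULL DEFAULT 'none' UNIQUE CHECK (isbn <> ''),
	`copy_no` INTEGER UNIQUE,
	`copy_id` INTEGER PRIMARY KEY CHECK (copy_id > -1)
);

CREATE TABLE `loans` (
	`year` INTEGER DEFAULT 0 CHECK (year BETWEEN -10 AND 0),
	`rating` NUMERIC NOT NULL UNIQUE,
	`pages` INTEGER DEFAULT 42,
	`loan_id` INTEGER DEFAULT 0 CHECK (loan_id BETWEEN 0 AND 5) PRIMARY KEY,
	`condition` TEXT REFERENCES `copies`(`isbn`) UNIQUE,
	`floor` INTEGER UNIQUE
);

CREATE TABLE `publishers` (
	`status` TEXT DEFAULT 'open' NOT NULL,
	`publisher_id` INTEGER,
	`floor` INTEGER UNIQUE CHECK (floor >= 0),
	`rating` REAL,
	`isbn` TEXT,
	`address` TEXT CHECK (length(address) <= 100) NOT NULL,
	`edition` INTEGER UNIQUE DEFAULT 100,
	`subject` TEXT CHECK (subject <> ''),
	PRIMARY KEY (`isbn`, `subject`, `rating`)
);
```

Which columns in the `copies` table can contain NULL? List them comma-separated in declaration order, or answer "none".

year, fee, name, status, capacity, copy_no

- year: CHECK does not forbid NULL (a CHECK constraint passes when its expression is NULL) → nullable.
- fee: UNIQUE does not imply NOT NULL → nullable.
- name: CHECK does not forbid NULL (a CHECK constraint passes when its expression is NULL) → nullable.
- status: no NOT NULL constraint applies → nullable.
- capacity: a foreign key column may be NULL unless separately constrained → nullable.
- isbn: declared NOT NULL → not nullable.
- copy_no: UNIQUE does not imply NOT NULL → nullable.
- copy_id: part of the PRIMARY KEY, which implies NOT NULL → not nullable.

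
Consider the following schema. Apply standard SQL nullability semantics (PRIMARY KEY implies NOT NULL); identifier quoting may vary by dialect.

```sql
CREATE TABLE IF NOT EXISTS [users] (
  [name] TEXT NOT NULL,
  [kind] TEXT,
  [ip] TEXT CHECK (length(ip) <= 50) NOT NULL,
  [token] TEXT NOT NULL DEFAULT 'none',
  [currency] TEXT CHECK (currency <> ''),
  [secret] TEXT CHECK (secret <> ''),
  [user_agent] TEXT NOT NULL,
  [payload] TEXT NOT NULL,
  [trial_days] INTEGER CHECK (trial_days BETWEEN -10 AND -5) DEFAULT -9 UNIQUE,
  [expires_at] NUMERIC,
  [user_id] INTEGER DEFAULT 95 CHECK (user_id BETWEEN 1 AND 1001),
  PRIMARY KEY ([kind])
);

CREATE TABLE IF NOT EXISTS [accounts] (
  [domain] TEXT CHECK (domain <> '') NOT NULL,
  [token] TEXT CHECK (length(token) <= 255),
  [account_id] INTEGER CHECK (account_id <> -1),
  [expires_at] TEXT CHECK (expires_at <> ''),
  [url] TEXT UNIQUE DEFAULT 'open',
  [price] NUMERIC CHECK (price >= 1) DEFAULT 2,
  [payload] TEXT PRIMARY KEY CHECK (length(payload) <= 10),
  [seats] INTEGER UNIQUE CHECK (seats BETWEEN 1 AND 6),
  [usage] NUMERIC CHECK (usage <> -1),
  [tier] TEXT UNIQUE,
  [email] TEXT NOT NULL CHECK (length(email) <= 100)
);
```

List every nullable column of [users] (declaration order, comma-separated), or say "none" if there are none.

- name: declared NOT NULL → not nullable.
- kind: part of the PRIMARY KEY, which implies NOT NULL → not nullable.
- ip: declared NOT NULL → not nullable.
- token: declared NOT NULL → not nullable.
- currency: CHECK does not forbid NULL (a CHECK constraint passes when its expression is NULL) → nullable.
- secret: CHECK does not forbid NULL (a CHECK constraint passes when its expression is NULL) → nullable.
- user_agent: declared NOT NULL → not nullable.
- payload: declared NOT NULL → not nullable.
- trial_days: CHECK does not forbid NULL (a CHECK constraint passes when its expression is NULL) → nullable.
- expires_at: no NOT NULL constraint applies → nullable.
- user_id: CHECK does not forbid NULL (a CHECK constraint passes when its expression is NULL) → nullable.

currency, secret, trial_days, expires_at, user_id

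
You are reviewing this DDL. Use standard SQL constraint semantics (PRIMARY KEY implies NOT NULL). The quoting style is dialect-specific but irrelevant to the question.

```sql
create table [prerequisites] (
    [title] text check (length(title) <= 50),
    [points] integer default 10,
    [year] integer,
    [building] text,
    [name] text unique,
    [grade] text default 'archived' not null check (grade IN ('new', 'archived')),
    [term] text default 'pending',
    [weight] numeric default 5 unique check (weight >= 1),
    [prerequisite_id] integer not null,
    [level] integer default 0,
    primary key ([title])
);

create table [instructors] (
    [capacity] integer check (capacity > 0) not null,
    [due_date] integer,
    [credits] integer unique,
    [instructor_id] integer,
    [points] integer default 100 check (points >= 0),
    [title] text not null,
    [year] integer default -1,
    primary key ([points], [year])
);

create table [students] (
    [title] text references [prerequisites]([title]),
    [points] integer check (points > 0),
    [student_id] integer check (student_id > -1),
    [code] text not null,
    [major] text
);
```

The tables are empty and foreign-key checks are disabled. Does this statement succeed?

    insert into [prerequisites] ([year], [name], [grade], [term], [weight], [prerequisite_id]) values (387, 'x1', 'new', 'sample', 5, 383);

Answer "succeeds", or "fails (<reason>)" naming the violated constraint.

title is omitted from the column list and has no DEFAULT, so it would receive NULL.
But title is part of the PRIMARY KEY (implied NOT NULL).

fails (NOT NULL on title)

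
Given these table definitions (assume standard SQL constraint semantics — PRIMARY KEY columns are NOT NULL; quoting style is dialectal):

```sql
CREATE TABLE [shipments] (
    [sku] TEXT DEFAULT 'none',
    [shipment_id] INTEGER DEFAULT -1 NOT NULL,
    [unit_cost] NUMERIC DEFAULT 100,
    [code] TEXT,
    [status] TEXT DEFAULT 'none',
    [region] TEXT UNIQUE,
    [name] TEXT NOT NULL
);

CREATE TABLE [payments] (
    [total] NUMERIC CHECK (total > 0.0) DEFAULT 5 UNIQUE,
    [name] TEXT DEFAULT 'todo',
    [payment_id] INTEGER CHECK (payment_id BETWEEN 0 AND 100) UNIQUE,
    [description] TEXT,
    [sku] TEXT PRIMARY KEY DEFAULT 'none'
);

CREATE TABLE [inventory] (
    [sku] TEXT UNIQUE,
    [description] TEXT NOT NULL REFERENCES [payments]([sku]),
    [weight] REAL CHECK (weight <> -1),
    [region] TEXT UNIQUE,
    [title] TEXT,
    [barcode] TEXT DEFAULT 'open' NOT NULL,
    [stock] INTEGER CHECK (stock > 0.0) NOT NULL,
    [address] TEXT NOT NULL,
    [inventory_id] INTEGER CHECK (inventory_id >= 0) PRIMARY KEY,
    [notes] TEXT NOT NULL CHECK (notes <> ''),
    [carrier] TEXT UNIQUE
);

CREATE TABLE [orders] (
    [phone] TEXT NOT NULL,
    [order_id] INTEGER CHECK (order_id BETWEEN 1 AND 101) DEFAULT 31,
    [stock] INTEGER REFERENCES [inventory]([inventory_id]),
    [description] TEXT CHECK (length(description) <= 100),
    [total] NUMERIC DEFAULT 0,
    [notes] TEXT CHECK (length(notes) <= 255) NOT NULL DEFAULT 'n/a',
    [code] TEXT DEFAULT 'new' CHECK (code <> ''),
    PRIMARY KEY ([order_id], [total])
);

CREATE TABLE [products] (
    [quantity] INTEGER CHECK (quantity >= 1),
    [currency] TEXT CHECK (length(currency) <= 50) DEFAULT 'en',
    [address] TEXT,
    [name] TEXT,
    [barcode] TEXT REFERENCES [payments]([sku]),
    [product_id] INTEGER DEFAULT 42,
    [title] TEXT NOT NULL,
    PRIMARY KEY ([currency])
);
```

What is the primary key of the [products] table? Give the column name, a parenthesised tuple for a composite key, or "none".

currency is declared PRIMARY KEY as a table-level PRIMARY KEY clause.

currency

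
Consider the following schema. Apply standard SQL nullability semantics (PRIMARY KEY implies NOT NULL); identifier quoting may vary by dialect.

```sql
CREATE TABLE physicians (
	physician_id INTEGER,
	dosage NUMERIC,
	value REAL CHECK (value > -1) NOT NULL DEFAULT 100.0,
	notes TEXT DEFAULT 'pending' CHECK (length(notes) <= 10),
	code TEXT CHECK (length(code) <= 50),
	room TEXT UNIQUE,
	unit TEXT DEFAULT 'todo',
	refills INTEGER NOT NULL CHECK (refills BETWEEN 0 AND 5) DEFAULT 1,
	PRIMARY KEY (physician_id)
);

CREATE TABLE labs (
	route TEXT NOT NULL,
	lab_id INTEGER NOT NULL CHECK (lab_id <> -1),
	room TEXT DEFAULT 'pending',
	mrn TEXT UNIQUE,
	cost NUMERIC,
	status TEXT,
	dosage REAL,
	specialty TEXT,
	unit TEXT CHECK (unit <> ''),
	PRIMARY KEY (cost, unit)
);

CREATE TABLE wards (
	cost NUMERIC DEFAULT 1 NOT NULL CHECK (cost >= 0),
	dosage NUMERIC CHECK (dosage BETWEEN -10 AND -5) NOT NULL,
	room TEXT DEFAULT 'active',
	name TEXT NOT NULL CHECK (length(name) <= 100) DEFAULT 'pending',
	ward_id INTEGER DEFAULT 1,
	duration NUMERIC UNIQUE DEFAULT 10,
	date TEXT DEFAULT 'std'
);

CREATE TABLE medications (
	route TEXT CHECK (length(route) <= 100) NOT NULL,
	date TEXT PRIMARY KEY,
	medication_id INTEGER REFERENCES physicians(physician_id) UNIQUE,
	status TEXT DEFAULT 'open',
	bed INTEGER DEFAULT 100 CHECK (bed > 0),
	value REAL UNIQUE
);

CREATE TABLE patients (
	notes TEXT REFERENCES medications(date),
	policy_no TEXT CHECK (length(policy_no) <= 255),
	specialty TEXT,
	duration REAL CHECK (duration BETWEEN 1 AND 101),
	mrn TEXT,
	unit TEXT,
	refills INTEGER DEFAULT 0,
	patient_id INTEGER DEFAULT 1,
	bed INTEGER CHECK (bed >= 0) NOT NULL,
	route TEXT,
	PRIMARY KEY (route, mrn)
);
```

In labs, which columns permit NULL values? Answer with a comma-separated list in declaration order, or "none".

- route: declared NOT NULL → not nullable.
- lab_id: declared NOT NULL → not nullable.
- room: DEFAULT only fills an omitted column; an explicit NULL is still allowed → nullable.
- mrn: UNIQUE does not imply NOT NULL → nullable.
- cost: part of the PRIMARY KEY, which implies NOT NULL → not nullable.
- status: no NOT NULL constraint applies → nullable.
- dosage: no NOT NULL constraint applies → nullable.
- specialty: no NOT NULL constraint applies → nullable.
- unit: part of the PRIMARY KEY, which implies NOT NULL → not nullable.

room, mrn, status, dosage, specialty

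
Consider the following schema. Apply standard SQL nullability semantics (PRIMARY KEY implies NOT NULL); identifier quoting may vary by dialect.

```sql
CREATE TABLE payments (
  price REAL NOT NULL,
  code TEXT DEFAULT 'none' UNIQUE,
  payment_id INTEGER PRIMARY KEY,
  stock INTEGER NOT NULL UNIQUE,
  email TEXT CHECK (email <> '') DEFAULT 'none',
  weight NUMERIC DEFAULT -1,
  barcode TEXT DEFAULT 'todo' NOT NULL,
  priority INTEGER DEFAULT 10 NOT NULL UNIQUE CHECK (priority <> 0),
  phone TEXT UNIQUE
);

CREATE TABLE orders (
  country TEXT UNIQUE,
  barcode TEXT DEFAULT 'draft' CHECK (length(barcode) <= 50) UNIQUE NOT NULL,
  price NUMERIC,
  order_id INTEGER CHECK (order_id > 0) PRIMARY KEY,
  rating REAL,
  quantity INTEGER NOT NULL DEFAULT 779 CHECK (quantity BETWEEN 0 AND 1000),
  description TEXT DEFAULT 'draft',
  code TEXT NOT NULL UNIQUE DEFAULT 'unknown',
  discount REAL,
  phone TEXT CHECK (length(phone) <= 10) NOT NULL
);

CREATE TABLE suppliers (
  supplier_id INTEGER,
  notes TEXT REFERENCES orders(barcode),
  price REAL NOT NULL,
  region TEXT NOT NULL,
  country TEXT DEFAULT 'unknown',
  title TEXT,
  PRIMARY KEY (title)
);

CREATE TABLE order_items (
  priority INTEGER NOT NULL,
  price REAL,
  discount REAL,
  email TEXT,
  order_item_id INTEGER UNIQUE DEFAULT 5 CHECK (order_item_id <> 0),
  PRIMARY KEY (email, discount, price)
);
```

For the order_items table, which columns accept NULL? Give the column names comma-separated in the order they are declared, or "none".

- priority: declared NOT NULL → not nullable.
- price: part of the PRIMARY KEY, which implies NOT NULL → not nullable.
- discount: part of the PRIMARY KEY, which implies NOT NULL → not nullable.
- email: part of the PRIMARY KEY, which implies NOT NULL → not nullable.
- order_item_id: CHECK does not forbid NULL (a CHECK constraint passes when its expression is NULL) → nullable.

order_item_id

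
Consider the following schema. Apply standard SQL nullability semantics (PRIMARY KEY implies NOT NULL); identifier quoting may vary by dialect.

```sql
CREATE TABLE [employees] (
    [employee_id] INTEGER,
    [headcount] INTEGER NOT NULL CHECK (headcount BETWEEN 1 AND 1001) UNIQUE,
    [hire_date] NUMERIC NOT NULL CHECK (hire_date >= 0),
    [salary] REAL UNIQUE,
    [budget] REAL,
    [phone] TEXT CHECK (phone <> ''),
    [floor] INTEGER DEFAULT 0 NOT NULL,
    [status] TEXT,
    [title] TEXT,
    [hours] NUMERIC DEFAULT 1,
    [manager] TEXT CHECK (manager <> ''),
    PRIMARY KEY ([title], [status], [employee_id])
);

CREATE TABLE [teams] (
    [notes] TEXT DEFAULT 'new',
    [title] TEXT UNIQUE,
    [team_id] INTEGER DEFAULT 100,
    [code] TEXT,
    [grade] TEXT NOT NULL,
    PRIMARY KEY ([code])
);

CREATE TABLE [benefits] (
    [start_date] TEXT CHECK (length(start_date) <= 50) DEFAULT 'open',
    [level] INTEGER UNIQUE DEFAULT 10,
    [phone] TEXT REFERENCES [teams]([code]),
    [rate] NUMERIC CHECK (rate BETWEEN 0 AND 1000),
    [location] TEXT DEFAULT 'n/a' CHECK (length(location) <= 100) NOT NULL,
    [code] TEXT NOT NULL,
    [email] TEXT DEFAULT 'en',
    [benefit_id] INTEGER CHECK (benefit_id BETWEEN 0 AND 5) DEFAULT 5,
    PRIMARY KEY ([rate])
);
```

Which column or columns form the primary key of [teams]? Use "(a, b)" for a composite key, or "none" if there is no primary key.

code

code is declared PRIMARY KEY as a table-level PRIMARY KEY clause.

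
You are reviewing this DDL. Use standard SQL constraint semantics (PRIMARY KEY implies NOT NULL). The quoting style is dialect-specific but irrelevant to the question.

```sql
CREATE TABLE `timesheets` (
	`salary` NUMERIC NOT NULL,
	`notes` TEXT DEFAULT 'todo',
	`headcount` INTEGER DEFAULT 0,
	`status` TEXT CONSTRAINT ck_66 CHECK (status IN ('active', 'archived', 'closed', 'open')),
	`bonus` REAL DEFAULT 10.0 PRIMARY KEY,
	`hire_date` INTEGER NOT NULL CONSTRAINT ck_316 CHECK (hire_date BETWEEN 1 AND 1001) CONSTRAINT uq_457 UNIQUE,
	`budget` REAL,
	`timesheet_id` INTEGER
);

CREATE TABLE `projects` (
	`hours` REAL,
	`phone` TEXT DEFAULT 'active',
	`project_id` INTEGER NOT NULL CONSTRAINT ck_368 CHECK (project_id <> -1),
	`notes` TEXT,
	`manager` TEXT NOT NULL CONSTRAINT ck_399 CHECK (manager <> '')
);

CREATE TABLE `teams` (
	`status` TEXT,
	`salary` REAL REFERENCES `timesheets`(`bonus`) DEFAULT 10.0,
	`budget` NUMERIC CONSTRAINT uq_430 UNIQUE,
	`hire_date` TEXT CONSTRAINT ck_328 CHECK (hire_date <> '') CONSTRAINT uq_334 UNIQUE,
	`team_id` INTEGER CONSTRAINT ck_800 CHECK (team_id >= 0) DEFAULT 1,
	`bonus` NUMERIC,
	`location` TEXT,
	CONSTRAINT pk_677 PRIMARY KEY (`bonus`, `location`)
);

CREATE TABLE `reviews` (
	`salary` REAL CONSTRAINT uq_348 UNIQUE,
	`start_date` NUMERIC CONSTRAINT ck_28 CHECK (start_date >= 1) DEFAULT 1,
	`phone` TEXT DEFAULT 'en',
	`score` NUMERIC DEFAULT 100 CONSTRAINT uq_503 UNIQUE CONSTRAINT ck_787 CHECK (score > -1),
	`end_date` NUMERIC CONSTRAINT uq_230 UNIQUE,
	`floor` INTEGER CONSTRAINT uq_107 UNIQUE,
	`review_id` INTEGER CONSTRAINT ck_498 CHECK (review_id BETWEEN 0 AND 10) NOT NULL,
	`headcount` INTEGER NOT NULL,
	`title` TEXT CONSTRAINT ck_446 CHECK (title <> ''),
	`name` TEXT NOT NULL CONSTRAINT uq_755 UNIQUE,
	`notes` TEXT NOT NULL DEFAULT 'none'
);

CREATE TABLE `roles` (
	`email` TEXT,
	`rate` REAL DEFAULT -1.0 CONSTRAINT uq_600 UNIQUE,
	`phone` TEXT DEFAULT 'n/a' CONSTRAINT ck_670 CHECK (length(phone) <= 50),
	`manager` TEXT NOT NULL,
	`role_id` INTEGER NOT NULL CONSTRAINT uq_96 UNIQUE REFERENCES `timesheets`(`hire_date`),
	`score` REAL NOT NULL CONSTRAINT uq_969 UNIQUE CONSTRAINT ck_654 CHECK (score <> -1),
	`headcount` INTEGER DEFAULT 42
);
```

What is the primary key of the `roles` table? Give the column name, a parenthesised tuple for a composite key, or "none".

No column is declared PRIMARY KEY inline, and there is no table-level PRIMARY KEY clause in roles.

none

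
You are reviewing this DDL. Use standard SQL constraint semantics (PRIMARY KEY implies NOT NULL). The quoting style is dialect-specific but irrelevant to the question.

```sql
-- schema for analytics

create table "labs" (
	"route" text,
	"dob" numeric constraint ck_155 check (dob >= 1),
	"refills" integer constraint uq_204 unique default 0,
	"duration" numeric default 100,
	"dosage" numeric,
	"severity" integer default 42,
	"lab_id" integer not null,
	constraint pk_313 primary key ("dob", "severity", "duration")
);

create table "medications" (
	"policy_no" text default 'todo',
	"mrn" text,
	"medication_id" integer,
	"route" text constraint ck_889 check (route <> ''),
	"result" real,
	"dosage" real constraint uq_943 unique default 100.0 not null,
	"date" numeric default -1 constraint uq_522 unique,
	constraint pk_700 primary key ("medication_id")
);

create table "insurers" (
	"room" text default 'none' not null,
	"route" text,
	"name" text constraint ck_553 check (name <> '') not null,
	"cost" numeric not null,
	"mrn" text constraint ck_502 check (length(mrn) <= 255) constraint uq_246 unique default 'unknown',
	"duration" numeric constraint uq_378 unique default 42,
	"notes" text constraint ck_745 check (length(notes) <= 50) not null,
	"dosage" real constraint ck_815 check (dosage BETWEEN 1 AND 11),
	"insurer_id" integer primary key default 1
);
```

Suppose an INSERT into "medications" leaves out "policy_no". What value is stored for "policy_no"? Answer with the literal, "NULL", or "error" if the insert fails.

'todo'

policy_no has an explicit DEFAULT 'todo'.
When the column is omitted from an INSERT, that default is used.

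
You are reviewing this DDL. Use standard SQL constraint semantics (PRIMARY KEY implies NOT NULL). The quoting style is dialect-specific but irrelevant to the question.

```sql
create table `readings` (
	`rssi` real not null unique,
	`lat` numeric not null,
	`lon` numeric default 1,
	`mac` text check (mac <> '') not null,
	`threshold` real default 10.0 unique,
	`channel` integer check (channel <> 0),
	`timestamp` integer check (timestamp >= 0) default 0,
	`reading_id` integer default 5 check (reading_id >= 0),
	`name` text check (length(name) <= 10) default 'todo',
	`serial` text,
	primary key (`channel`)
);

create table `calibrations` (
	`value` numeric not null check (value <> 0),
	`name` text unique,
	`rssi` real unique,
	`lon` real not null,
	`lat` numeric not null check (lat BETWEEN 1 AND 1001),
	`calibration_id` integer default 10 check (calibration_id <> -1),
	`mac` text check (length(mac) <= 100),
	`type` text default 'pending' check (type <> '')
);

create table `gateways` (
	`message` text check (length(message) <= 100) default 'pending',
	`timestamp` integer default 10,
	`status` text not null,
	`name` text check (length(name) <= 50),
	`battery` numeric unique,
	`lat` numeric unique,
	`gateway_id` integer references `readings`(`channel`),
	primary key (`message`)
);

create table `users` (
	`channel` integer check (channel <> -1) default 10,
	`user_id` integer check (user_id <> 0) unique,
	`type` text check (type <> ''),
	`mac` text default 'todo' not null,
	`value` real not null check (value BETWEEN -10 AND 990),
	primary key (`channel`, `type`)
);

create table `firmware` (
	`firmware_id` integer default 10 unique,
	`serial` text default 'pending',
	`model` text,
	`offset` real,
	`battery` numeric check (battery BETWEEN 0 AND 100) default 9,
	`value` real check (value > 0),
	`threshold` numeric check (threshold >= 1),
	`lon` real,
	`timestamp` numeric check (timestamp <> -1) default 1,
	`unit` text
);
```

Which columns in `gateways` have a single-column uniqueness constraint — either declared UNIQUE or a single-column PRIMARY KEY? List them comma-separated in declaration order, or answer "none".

- message: single-column PRIMARY KEY → unique.
- timestamp: no UNIQUE or single-column PK constraint.
- status: no UNIQUE or single-column PK constraint.
- name: no UNIQUE or single-column PK constraint.
- battery: declared UNIQUE → unique.
- lat: declared UNIQUE → unique.
- gateway_id: no UNIQUE or single-column PK constraint.

message, battery, lat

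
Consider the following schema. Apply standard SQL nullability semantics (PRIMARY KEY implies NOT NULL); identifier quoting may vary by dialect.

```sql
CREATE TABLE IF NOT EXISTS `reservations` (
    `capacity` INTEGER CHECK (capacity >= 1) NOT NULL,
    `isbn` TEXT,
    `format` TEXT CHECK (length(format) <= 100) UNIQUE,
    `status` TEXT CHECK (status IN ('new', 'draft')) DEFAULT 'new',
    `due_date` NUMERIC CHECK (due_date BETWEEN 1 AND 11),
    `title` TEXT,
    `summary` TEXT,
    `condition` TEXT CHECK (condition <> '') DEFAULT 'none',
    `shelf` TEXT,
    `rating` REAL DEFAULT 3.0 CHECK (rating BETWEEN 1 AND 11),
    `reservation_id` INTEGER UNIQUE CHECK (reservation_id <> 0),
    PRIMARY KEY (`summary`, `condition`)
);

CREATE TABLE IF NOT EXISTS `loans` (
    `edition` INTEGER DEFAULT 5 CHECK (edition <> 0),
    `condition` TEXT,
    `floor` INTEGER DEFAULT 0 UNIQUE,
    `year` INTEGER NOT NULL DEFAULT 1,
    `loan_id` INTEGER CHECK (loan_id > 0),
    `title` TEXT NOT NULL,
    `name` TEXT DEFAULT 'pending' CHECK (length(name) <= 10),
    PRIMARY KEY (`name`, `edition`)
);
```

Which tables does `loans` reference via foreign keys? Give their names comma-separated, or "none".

No column in loans has a REFERENCES clause.

none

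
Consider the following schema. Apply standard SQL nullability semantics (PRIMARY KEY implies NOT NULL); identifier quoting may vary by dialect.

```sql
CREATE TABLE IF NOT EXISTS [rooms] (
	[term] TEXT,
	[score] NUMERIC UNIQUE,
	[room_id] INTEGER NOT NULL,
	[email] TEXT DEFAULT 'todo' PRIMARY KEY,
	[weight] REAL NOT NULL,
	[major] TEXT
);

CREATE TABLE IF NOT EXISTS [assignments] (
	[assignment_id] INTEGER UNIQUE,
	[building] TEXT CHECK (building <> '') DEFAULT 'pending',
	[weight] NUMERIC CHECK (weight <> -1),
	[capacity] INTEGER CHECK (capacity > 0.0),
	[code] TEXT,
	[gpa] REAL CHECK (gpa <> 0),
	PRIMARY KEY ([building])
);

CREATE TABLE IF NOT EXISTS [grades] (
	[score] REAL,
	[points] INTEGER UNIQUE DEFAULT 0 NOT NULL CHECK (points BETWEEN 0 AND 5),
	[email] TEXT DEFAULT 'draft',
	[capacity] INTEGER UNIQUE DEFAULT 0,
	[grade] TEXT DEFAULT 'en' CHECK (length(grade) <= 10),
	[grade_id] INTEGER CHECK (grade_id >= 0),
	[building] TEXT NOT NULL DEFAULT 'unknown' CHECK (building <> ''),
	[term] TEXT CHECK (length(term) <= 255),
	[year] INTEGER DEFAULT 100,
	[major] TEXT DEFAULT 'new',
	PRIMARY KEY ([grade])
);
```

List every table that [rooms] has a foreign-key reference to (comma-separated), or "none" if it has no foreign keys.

No column in rooms has a REFERENCES clause.

none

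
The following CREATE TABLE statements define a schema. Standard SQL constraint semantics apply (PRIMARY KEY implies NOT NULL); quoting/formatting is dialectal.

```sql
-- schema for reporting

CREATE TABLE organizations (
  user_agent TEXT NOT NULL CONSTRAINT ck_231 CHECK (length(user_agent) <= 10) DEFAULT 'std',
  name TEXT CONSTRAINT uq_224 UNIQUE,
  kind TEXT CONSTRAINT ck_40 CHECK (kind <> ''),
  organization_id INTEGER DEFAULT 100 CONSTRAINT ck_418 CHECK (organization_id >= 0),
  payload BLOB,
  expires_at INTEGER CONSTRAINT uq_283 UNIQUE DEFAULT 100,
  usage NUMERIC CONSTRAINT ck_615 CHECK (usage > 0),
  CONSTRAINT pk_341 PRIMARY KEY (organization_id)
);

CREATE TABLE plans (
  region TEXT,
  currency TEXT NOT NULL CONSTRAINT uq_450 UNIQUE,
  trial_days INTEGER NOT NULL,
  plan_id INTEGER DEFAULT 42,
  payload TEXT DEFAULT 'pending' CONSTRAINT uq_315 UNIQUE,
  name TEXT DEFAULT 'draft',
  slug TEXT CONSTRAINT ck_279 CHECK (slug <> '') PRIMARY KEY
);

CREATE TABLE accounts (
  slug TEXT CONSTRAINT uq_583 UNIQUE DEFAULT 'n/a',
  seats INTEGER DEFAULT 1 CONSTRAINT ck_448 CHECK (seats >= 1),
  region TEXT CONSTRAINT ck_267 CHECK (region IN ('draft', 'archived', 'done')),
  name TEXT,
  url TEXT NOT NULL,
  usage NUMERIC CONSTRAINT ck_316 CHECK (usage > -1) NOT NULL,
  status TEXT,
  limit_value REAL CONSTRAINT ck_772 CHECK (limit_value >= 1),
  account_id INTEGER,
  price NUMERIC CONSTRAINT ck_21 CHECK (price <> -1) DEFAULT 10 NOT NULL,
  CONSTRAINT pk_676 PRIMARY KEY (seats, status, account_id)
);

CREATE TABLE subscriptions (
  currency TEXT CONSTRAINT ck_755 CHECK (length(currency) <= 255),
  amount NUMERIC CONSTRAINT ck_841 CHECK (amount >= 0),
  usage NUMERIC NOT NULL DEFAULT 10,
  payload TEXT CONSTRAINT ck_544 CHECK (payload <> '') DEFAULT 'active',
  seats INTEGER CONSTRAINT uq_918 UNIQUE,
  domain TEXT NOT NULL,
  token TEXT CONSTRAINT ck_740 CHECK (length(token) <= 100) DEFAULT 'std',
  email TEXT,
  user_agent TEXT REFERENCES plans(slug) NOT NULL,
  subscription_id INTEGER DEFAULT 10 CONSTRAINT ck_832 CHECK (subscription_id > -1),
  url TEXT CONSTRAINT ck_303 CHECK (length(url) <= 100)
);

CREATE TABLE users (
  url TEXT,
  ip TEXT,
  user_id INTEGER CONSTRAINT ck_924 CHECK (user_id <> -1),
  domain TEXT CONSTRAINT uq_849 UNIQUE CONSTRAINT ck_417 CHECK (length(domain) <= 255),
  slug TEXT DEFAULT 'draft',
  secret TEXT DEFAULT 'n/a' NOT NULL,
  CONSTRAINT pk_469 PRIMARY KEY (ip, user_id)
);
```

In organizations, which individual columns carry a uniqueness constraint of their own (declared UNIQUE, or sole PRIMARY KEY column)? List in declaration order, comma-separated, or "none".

- user_agent: no UNIQUE or single-column PK constraint.
- name: declared UNIQUE → unique.
- kind: no UNIQUE or single-column PK constraint.
- organization_id: single-column PRIMARY KEY → unique.
- payload: no UNIQUE or single-column PK constraint.
- expires_at: declared UNIQUE → unique.
- usage: no UNIQUE or single-column PK constraint.

name, organization_id, expires_at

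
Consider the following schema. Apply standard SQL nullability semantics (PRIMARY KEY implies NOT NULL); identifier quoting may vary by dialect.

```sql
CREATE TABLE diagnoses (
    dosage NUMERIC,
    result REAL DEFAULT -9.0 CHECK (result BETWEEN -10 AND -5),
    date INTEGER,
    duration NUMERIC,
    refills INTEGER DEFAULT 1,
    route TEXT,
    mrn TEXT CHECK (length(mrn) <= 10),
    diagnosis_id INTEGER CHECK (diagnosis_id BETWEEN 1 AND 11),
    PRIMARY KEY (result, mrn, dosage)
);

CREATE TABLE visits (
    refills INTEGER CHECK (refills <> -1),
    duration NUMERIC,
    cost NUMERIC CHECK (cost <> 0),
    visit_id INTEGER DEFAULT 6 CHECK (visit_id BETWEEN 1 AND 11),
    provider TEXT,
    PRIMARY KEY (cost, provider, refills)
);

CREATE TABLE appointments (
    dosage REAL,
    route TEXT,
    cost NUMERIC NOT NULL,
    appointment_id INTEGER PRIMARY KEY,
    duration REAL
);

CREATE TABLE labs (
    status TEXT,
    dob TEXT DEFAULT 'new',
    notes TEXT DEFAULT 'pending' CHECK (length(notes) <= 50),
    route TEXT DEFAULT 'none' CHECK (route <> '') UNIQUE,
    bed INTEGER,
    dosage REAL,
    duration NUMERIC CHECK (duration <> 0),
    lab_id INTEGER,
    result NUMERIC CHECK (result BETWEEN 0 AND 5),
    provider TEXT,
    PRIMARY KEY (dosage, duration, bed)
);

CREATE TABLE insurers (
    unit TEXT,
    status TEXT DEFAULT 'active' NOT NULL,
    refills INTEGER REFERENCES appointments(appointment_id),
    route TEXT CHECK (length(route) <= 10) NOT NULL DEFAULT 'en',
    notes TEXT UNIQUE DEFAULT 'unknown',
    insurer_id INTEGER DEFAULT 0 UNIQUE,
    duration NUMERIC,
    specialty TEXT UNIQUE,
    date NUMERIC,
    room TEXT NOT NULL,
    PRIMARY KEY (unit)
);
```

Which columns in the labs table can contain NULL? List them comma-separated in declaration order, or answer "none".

status, dob, notes, route, lab_id, result, provider

- status: no NOT NULL constraint applies → nullable.
- dob: DEFAULT only fills an omitted column; an explicit NULL is still allowed → nullable.
- notes: CHECK does not forbid NULL (a CHECK constraint passes when its expression is NULL) → nullable.
- route: CHECK does not forbid NULL (a CHECK constraint passes when its expression is NULL) → nullable.
- bed: part of the PRIMARY KEY, which implies NOT NULL → not nullable.
- dosage: part of the PRIMARY KEY, which implies NOT NULL → not nullable.
- duration: part of the PRIMARY KEY, which implies NOT NULL → not nullable.
- lab_id: no NOT NULL constraint applies → nullable.
- result: CHECK does not forbid NULL (a CHECK constraint passes when its expression is NULL) → nullable.
- provider: no NOT NULL constraint applies → nullable.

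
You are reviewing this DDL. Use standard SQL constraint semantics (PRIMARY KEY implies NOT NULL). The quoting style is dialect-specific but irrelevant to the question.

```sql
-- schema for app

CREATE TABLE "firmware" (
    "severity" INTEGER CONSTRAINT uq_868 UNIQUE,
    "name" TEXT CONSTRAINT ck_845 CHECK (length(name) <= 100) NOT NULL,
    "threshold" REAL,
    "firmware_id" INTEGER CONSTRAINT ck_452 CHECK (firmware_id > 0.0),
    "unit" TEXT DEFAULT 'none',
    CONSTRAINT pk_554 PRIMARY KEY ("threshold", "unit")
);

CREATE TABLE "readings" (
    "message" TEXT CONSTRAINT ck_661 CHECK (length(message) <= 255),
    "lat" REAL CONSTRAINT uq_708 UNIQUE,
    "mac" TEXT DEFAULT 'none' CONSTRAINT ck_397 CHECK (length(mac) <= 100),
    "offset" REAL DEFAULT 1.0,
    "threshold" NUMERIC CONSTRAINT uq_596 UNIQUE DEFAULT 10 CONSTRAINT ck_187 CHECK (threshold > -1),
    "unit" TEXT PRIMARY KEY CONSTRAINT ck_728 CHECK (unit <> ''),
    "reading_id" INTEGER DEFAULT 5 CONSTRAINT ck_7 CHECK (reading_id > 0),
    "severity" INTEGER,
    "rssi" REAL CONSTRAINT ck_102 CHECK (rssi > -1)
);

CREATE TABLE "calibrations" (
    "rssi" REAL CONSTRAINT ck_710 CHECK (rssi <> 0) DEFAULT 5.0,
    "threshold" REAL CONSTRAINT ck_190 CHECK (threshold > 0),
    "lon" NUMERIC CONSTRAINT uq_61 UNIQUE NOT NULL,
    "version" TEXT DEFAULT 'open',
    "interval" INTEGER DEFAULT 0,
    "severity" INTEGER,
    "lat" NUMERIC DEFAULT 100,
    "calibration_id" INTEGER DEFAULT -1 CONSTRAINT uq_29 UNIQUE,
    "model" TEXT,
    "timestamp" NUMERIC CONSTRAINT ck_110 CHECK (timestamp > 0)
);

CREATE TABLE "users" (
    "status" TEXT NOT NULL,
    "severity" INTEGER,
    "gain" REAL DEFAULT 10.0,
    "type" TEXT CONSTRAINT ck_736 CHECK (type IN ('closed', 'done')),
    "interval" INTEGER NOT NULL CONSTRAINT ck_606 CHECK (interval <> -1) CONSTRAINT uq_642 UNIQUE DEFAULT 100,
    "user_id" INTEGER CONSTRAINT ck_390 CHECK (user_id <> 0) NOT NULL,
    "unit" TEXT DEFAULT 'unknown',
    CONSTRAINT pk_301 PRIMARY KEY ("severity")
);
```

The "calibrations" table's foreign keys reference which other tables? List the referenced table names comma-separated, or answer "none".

No column in calibrations has a REFERENCES clause.

none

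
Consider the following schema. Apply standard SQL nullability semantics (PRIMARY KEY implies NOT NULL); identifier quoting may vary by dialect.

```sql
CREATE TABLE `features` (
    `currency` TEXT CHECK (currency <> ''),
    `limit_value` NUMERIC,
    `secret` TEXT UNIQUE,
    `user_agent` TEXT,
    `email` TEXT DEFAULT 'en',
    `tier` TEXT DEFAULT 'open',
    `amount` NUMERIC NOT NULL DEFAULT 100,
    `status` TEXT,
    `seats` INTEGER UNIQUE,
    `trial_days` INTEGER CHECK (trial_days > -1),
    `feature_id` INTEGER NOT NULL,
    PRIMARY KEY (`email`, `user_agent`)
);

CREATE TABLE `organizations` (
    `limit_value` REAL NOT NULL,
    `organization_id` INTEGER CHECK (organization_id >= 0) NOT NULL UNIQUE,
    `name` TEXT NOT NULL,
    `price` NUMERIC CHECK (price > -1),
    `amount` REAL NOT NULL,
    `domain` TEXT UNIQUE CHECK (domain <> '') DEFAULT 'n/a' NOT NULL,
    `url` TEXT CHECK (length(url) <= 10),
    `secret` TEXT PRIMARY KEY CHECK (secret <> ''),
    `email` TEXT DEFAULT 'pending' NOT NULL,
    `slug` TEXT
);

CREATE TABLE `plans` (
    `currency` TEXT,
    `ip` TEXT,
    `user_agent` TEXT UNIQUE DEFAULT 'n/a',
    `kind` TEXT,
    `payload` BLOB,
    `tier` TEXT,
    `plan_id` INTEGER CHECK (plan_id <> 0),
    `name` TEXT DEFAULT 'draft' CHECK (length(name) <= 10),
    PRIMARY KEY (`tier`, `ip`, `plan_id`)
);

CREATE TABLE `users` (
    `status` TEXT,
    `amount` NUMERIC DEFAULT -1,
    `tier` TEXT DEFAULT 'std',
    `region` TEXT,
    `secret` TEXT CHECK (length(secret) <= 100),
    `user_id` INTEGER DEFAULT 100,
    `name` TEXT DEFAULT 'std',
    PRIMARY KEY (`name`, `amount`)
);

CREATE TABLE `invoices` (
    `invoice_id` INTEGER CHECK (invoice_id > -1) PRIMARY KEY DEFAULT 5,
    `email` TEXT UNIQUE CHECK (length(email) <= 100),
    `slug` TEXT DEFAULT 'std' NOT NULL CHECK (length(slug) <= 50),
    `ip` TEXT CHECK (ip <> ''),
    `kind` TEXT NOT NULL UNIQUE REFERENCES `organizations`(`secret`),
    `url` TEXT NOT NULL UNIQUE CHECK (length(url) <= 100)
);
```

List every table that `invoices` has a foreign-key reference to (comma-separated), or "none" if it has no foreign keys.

- kind REFERENCES organizations(secret).

organizations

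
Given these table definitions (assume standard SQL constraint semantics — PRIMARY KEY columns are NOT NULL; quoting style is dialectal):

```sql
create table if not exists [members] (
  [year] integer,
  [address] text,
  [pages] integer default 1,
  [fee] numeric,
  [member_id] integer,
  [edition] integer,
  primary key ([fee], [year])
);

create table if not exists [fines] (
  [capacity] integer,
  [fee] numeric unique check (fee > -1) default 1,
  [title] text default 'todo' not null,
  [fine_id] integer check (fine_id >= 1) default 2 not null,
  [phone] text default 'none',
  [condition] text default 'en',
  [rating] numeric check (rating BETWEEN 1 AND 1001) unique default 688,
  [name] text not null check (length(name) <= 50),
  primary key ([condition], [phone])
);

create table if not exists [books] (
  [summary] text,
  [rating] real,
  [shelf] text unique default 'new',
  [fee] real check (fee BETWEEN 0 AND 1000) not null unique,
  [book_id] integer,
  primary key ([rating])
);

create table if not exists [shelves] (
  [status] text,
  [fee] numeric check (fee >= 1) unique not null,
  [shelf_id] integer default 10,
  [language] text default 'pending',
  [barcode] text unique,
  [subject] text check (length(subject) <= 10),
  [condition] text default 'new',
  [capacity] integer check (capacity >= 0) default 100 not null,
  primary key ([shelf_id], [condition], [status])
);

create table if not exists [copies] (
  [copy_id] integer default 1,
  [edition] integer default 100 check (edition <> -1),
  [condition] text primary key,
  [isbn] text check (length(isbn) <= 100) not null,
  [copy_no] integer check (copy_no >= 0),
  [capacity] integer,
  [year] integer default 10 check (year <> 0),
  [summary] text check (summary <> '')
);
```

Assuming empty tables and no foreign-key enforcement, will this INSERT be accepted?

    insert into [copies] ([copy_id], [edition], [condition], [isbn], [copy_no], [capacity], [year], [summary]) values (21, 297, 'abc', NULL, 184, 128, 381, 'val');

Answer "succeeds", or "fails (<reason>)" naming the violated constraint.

isbn is explicitly set to NULL, but isbn is declared NOT NULL.

fails (NOT NULL on isbn)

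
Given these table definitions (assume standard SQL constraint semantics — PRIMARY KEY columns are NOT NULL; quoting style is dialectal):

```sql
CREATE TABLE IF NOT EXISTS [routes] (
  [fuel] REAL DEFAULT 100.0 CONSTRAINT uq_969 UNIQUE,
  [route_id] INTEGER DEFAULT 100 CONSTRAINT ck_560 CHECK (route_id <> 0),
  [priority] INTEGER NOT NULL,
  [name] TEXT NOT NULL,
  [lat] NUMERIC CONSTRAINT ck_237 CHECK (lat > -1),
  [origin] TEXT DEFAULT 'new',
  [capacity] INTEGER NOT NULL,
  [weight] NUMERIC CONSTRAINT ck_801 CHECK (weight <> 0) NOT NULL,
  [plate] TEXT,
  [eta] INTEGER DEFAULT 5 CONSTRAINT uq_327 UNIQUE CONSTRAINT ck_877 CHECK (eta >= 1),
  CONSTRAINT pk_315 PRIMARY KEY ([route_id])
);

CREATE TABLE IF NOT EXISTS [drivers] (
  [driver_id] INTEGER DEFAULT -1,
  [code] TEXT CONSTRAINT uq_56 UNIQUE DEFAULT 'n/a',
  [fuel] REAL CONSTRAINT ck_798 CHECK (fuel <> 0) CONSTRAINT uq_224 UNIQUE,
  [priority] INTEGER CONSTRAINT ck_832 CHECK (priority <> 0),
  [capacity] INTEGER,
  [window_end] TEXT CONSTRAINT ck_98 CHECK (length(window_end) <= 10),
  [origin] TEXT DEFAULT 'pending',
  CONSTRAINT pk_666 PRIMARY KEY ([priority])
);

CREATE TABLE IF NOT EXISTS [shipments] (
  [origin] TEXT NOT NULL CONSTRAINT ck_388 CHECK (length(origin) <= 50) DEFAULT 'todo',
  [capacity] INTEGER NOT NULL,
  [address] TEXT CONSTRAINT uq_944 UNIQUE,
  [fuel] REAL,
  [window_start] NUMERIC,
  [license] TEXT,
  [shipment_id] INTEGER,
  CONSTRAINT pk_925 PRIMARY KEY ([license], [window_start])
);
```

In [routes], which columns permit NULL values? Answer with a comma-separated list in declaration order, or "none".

- fuel: UNIQUE does not imply NOT NULL → nullable.
- route_id: part of the PRIMARY KEY, which implies NOT NULL → not nullable.
- priority: declared NOT NULL → not nullable.
- name: declared NOT NULL → not nullable.
- lat: CHECK does not forbid NULL (a CHECK constraint passes when its expression is NULL) → nullable.
- origin: DEFAULT only fills an omitted column; an explicit NULL is still allowed → nullable.
- capacity: declared NOT NULL → not nullable.
- weight: declared NOT NULL → not nullable.
- plate: no NOT NULL constraint applies → nullable.
- eta: CHECK does not forbid NULL (a CHECK constraint passes when its expression is NULL) → nullable.

fuel, lat, origin, plate, eta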